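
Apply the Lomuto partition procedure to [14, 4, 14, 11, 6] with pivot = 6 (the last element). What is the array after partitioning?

Lomuto partition with pivot = 6:

Initial array: [14, 4, 14, 11, 6]

arr[0]=14 > 6: no swap
arr[1]=4 <= 6: swap with position 0, array becomes [4, 14, 14, 11, 6]
arr[2]=14 > 6: no swap
arr[3]=11 > 6: no swap

Place pivot at position 1: [4, 6, 14, 11, 14]
Pivot position: 1

After partitioning with pivot 6, the array becomes [4, 6, 14, 11, 14]. The pivot is placed at index 1. All elements to the left of the pivot are <= 6, and all elements to the right are > 6.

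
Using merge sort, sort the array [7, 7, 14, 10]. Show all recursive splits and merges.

Merge sort trace:

Split: [7, 7, 14, 10] -> [7, 7] and [14, 10]
  Split: [7, 7] -> [7] and [7]
  Merge: [7] + [7] -> [7, 7]
  Split: [14, 10] -> [14] and [10]
  Merge: [14] + [10] -> [10, 14]
Merge: [7, 7] + [10, 14] -> [7, 7, 10, 14]

Final sorted array: [7, 7, 10, 14]

The merge sort proceeds by recursively splitting the array and merging sorted halves.
After all merges, the sorted array is [7, 7, 10, 14].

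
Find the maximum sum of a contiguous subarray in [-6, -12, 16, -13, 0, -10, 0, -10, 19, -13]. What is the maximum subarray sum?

Using Kadane's algorithm on [-6, -12, 16, -13, 0, -10, 0, -10, 19, -13]:

Scanning through the array:
Position 1 (value -12): max_ending_here = -12, max_so_far = -6
Position 2 (value 16): max_ending_here = 16, max_so_far = 16
Position 3 (value -13): max_ending_here = 3, max_so_far = 16
Position 4 (value 0): max_ending_here = 3, max_so_far = 16
Position 5 (value -10): max_ending_here = -7, max_so_far = 16
Position 6 (value 0): max_ending_here = 0, max_so_far = 16
Position 7 (value -10): max_ending_here = -10, max_so_far = 16
Position 8 (value 19): max_ending_here = 19, max_so_far = 19
Position 9 (value -13): max_ending_here = 6, max_so_far = 19

Maximum subarray: [19]
Maximum sum: 19

The maximum subarray is [19] with sum 19. This subarray runs from index 8 to index 8.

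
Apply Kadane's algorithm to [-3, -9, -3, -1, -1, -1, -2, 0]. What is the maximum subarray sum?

Using Kadane's algorithm on [-3, -9, -3, -1, -1, -1, -2, 0]:

Scanning through the array:
Position 1 (value -9): max_ending_here = -9, max_so_far = -3
Position 2 (value -3): max_ending_here = -3, max_so_far = -3
Position 3 (value -1): max_ending_here = -1, max_so_far = -1
Position 4 (value -1): max_ending_here = -1, max_so_far = -1
Position 5 (value -1): max_ending_here = -1, max_so_far = -1
Position 6 (value -2): max_ending_here = -2, max_so_far = -1
Position 7 (value 0): max_ending_here = 0, max_so_far = 0

Maximum subarray: [0]
Maximum sum: 0

The maximum subarray is [0] with sum 0. This subarray runs from index 7 to index 7.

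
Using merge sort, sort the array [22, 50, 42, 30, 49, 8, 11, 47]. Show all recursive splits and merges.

Merge sort trace:

Split: [22, 50, 42, 30, 49, 8, 11, 47] -> [22, 50, 42, 30] and [49, 8, 11, 47]
  Split: [22, 50, 42, 30] -> [22, 50] and [42, 30]
    Split: [22, 50] -> [22] and [50]
    Merge: [22] + [50] -> [22, 50]
    Split: [42, 30] -> [42] and [30]
    Merge: [42] + [30] -> [30, 42]
  Merge: [22, 50] + [30, 42] -> [22, 30, 42, 50]
  Split: [49, 8, 11, 47] -> [49, 8] and [11, 47]
    Split: [49, 8] -> [49] and [8]
    Merge: [49] + [8] -> [8, 49]
    Split: [11, 47] -> [11] and [47]
    Merge: [11] + [47] -> [11, 47]
  Merge: [8, 49] + [11, 47] -> [8, 11, 47, 49]
Merge: [22, 30, 42, 50] + [8, 11, 47, 49] -> [8, 11, 22, 30, 42, 47, 49, 50]

Final sorted array: [8, 11, 22, 30, 42, 47, 49, 50]

The merge sort proceeds by recursively splitting the array and merging sorted halves.
After all merges, the sorted array is [8, 11, 22, 30, 42, 47, 49, 50].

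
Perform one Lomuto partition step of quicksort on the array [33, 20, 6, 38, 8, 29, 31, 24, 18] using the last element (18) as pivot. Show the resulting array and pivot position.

Lomuto partition with pivot = 18:

Initial array: [33, 20, 6, 38, 8, 29, 31, 24, 18]

arr[0]=33 > 18: no swap
arr[1]=20 > 18: no swap
arr[2]=6 <= 18: swap with position 0, array becomes [6, 20, 33, 38, 8, 29, 31, 24, 18]
arr[3]=38 > 18: no swap
arr[4]=8 <= 18: swap with position 1, array becomes [6, 8, 33, 38, 20, 29, 31, 24, 18]
arr[5]=29 > 18: no swap
arr[6]=31 > 18: no swap
arr[7]=24 > 18: no swap

Place pivot at position 2: [6, 8, 18, 38, 20, 29, 31, 24, 33]
Pivot position: 2

After partitioning with pivot 18, the array becomes [6, 8, 18, 38, 20, 29, 31, 24, 33]. The pivot is placed at index 2. All elements to the left of the pivot are <= 18, and all elements to the right are > 18.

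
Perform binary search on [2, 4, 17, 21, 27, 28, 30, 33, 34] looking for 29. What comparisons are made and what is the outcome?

Binary search for 29 in [2, 4, 17, 21, 27, 28, 30, 33, 34]:

lo=0, hi=8, mid=4, arr[mid]=27 -> 27 < 29, search right half
lo=5, hi=8, mid=6, arr[mid]=30 -> 30 > 29, search left half
lo=5, hi=5, mid=5, arr[mid]=28 -> 28 < 29, search right half
lo=6 > hi=5, target 29 not found

Binary search determines that 29 is not in the array after 3 comparisons. The search space was exhausted without finding the target.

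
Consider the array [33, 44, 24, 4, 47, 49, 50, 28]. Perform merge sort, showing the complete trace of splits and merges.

Merge sort trace:

Split: [33, 44, 24, 4, 47, 49, 50, 28] -> [33, 44, 24, 4] and [47, 49, 50, 28]
  Split: [33, 44, 24, 4] -> [33, 44] and [24, 4]
    Split: [33, 44] -> [33] and [44]
    Merge: [33] + [44] -> [33, 44]
    Split: [24, 4] -> [24] and [4]
    Merge: [24] + [4] -> [4, 24]
  Merge: [33, 44] + [4, 24] -> [4, 24, 33, 44]
  Split: [47, 49, 50, 28] -> [47, 49] and [50, 28]
    Split: [47, 49] -> [47] and [49]
    Merge: [47] + [49] -> [47, 49]
    Split: [50, 28] -> [50] and [28]
    Merge: [50] + [28] -> [28, 50]
  Merge: [47, 49] + [28, 50] -> [28, 47, 49, 50]
Merge: [4, 24, 33, 44] + [28, 47, 49, 50] -> [4, 24, 28, 33, 44, 47, 49, 50]

Final sorted array: [4, 24, 28, 33, 44, 47, 49, 50]

The merge sort proceeds by recursively splitting the array and merging sorted halves.
After all merges, the sorted array is [4, 24, 28, 33, 44, 47, 49, 50].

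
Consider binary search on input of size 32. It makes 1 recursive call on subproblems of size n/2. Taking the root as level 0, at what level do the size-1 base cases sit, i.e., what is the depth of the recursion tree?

For divide and conquer with division factor 2:

Problem sizes at each level:
Level 0: 32
Level 1: 16
Level 2: 8
Level 3: 4
Level 4: 2
Level 5: 1

The root is level 0 and the size-1 base case is level 5 (the tree spans levels 0 through 5, i.e. 6 levels counting the root), so the depth is the number of divisions: log_2(32) = 5

The recursion tree depth is log_2(32) = 5. At each level, the problem size is divided by 2, so it takes 5 divisions to reduce to a base case of size 1. The algorithm makes 1 recursive call at each level.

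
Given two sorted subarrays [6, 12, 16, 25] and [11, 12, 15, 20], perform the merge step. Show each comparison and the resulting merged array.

Merging process:

Compare 6 vs 11: take 6 from left. Merged: [6]
Compare 12 vs 11: take 11 from right. Merged: [6, 11]
Compare 12 vs 12: take 12 from left. Merged: [6, 11, 12]
Compare 16 vs 12: take 12 from right. Merged: [6, 11, 12, 12]
Compare 16 vs 15: take 15 from right. Merged: [6, 11, 12, 12, 15]
Compare 16 vs 20: take 16 from left. Merged: [6, 11, 12, 12, 15, 16]
Compare 25 vs 20: take 20 from right. Merged: [6, 11, 12, 12, 15, 16, 20]
Append remaining from left: [25]. Merged: [6, 11, 12, 12, 15, 16, 20, 25]

Final merged array: [6, 11, 12, 12, 15, 16, 20, 25]
Total comparisons: 7

The merged array is [6, 11, 12, 12, 15, 16, 20, 25], requiring 7 comparisons. The merge step runs in O(n) time where n is the total number of elements.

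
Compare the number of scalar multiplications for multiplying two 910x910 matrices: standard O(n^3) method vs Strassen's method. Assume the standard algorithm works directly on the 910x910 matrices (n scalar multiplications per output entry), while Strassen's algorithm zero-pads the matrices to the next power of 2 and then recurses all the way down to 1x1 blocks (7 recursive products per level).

Matrix multiplication for 910x910 matrices:

Strassen's algorithm requires power-of-2 dimensions. Pad 910x910 to 1024x1024 (next power of 2).

Standard algorithm: 910^3 = 753571000 multiplications
Strassen's algorithm: 7^(log2(1024)) = 7^10 = 282475249 multiplications
Savings: 753571000 - 282475249 = 471095751 multiplications

Standard: 753571000 multiplications (910^3). Strassen: 282475249 multiplications (7^10, after padding to 1024x1024). Strassen reduces 8 recursive multiplications to 7 at each level.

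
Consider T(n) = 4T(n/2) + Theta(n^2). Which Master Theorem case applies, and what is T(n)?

Master Theorem for T(n) = 4T(n/2) + O(n^2):

a = 4, b = 2, c = 2
log_b(a) = log_2(4) = 2.0000

Case 2: c = 2 = log_2(4) = 2.0000
T(n) = O(n^2 log n) = O(n^2 log n)

For T(n) = 4T(n/2) + O(n^2): log_2(4) = 2.0000. This is Case 2 of the Master Theorem (c = log_b(a), equal work at all levels), giving O(n^2 log n).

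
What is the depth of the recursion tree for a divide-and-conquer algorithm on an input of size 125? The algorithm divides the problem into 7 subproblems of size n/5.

For divide and conquer with division factor 5:

Problem sizes at each level:
Level 0: 125
Level 1: 25
Level 2: 5
Level 3: 1

The root is level 0 and the size-1 base case is level 3 (the tree spans levels 0 through 3, i.e. 4 levels counting the root), so the depth is the number of divisions: log_5(125) = 3

The recursion tree depth is log_5(125) = 3. At each level, the problem size is divided by 5, so it takes 3 divisions to reduce to a base case of size 1. The algorithm makes 7 recursive calls at each level.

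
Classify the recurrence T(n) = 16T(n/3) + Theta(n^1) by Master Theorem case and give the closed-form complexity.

Master Theorem for T(n) = 16T(n/3) + O(n^1):

a = 16, b = 3, c = 1
log_b(a) = log_3(16) = 2.5237

Case 1: c = 1 < log_3(16) = 2.5237
T(n) = O(n^(log_3 16))

For T(n) = 16T(n/3) + O(n^1): log_3(16) = 2.5237. This is Case 1 of the Master Theorem (c < log_b(a), work dominated by leaves), giving O(n^(log_3 16)).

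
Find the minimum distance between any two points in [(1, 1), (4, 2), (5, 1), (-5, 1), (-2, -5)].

Computing all pairwise distances among 5 points:

d((1, 1), (4, 2)) = 3.1623
d((1, 1), (5, 1)) = 4.0
d((1, 1), (-5, 1)) = 6.0
d((1, 1), (-2, -5)) = 6.7082
d((4, 2), (5, 1)) = 1.4142 <-- minimum
d((4, 2), (-5, 1)) = 9.0554
d((4, 2), (-2, -5)) = 9.2195
d((5, 1), (-5, 1)) = 10.0
d((5, 1), (-2, -5)) = 9.2195
d((-5, 1), (-2, -5)) = 6.7082

Closest pair: (4, 2) and (5, 1) with distance 1.4142

The closest pair is (4, 2) and (5, 1) with Euclidean distance 1.4142. For 5 points, brute-force pairwise comparison is shown above. For large n, the divide-and-conquer algorithm (sort by x, recurse on halves, check the dividing strip) achieves O(n log n).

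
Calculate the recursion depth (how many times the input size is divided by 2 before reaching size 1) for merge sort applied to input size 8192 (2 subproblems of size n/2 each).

For divide and conquer with division factor 2:

Problem sizes at each level:
Level 0: 8192
Level 1: 4096
Level 2: 2048
Level 3: 1024
Level 4: 512
Level 5: 256
Level 6: 128
Level 7: 64
Level 8: 32
Level 9: 16
Level 10: 8
Level 11: 4
Level 12: 2
Level 13: 1

The root is level 0 and the size-1 base case is level 13 (the tree spans levels 0 through 13, i.e. 14 levels counting the root), so the depth is the number of divisions: log_2(8192) = 13

The recursion tree depth is log_2(8192) = 13. At each level, the problem size is divided by 2, so it takes 13 divisions to reduce to a base case of size 1. The algorithm makes 2 recursive calls at each level.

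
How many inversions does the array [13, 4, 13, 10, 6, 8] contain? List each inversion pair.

Finding inversions in [13, 4, 13, 10, 6, 8]:

(0, 1): arr[0]=13 > arr[1]=4
(0, 3): arr[0]=13 > arr[3]=10
(0, 4): arr[0]=13 > arr[4]=6
(0, 5): arr[0]=13 > arr[5]=8
(2, 3): arr[2]=13 > arr[3]=10
(2, 4): arr[2]=13 > arr[4]=6
(2, 5): arr[2]=13 > arr[5]=8
(3, 4): arr[3]=10 > arr[4]=6
(3, 5): arr[3]=10 > arr[5]=8

Total inversions: 9

The array has 9 inversion(s): (0,1), (0,3), (0,4), (0,5), (2,3), (2,4), (2,5), (3,4), (3,5). Each pair (i,j) satisfies i < j and arr[i] > arr[j].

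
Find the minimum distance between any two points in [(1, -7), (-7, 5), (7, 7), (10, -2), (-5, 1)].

Computing all pairwise distances among 5 points:

d((1, -7), (-7, 5)) = 14.4222
d((1, -7), (7, 7)) = 15.2315
d((1, -7), (10, -2)) = 10.2956
d((1, -7), (-5, 1)) = 10.0
d((-7, 5), (7, 7)) = 14.1421
d((-7, 5), (10, -2)) = 18.3848
d((-7, 5), (-5, 1)) = 4.4721 <-- minimum
d((7, 7), (10, -2)) = 9.4868
d((7, 7), (-5, 1)) = 13.4164
d((10, -2), (-5, 1)) = 15.2971

Closest pair: (-7, 5) and (-5, 1) with distance 4.4721

The closest pair is (-7, 5) and (-5, 1) with Euclidean distance 4.4721. For 5 points, brute-force pairwise comparison is shown above. For large n, the divide-and-conquer algorithm (sort by x, recurse on halves, check the dividing strip) achieves O(n log n).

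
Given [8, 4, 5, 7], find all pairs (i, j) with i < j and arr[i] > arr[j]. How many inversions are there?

Finding inversions in [8, 4, 5, 7]:

(0, 1): arr[0]=8 > arr[1]=4
(0, 2): arr[0]=8 > arr[2]=5
(0, 3): arr[0]=8 > arr[3]=7

Total inversions: 3

The array has 3 inversion(s): (0,1), (0,2), (0,3). Each pair (i,j) satisfies i < j and arr[i] > arr[j].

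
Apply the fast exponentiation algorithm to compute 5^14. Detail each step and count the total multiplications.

Computing 5^14 by squaring (build up from 5^1; each line after the first costs one multiplication):

5^1 = 5
5^2 = (5^1)^2 = 5^2 = 25
5^3 = 5 * 5^2 = 5 * 25 = 125
5^6 = (5^3)^2 = 125^2 = 15625
5^7 = 5 * 5^6 = 5 * 15625 = 78125
5^14 = (5^7)^2 = 78125^2 = 6103515625

Result: 6103515625
Multiplications needed: 5 (5 lines after 5^1)

5^14 = 6103515625. Using exponentiation by squaring, this requires 5 multiplications. The key idea: if the exponent is even, square the half-power; if odd, multiply by the base once.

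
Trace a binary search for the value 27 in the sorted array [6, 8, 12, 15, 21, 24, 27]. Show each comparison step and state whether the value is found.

Binary search for 27 in [6, 8, 12, 15, 21, 24, 27]:

lo=0, hi=6, mid=3, arr[mid]=15 -> 15 < 27, search right half
lo=4, hi=6, mid=5, arr[mid]=24 -> 24 < 27, search right half
lo=6, hi=6, mid=6, arr[mid]=27 -> Found target at index 6!

Binary search finds 27 at index 6 after 3 comparisons. The search repeatedly halves the search space by comparing with the middle element.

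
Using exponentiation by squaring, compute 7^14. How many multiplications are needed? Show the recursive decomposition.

Computing 7^14 by squaring (build up from 7^1; each line after the first costs one multiplication):

7^1 = 7
7^2 = (7^1)^2 = 7^2 = 49
7^3 = 7 * 7^2 = 7 * 49 = 343
7^6 = (7^3)^2 = 343^2 = 117649
7^7 = 7 * 7^6 = 7 * 117649 = 823543
7^14 = (7^7)^2 = 823543^2 = 678223072849

Result: 678223072849
Multiplications needed: 5 (5 lines after 7^1)

7^14 = 678223072849. Using exponentiation by squaring, this requires 5 multiplications. The key idea: if the exponent is even, square the half-power; if odd, multiply by the base once.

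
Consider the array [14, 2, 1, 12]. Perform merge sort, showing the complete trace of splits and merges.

Merge sort trace:

Split: [14, 2, 1, 12] -> [14, 2] and [1, 12]
  Split: [14, 2] -> [14] and [2]
  Merge: [14] + [2] -> [2, 14]
  Split: [1, 12] -> [1] and [12]
  Merge: [1] + [12] -> [1, 12]
Merge: [2, 14] + [1, 12] -> [1, 2, 12, 14]

Final sorted array: [1, 2, 12, 14]

The merge sort proceeds by recursively splitting the array and merging sorted halves.
After all merges, the sorted array is [1, 2, 12, 14].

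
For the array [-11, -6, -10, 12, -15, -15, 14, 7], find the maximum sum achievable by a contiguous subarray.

Using Kadane's algorithm on [-11, -6, -10, 12, -15, -15, 14, 7]:

Scanning through the array:
Position 1 (value -6): max_ending_here = -6, max_so_far = -6
Position 2 (value -10): max_ending_here = -10, max_so_far = -6
Position 3 (value 12): max_ending_here = 12, max_so_far = 12
Position 4 (value -15): max_ending_here = -3, max_so_far = 12
Position 5 (value -15): max_ending_here = -15, max_so_far = 12
Position 6 (value 14): max_ending_here = 14, max_so_far = 14
Position 7 (value 7): max_ending_here = 21, max_so_far = 21

Maximum subarray: [14, 7]
Maximum sum: 21

The maximum subarray is [14, 7] with sum 21. This subarray runs from index 6 to index 7.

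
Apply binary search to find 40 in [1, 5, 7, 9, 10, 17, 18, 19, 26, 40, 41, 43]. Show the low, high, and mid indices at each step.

Binary search for 40 in [1, 5, 7, 9, 10, 17, 18, 19, 26, 40, 41, 43]:

lo=0, hi=11, mid=5, arr[mid]=17 -> 17 < 40, search right half
lo=6, hi=11, mid=8, arr[mid]=26 -> 26 < 40, search right half
lo=9, hi=11, mid=10, arr[mid]=41 -> 41 > 40, search left half
lo=9, hi=9, mid=9, arr[mid]=40 -> Found target at index 9!

Binary search finds 40 at index 9 after 4 comparisons. The search repeatedly halves the search space by comparing with the middle element.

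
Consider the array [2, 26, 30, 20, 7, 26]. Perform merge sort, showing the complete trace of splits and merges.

Merge sort trace:

Split: [2, 26, 30, 20, 7, 26] -> [2, 26, 30] and [20, 7, 26]
  Split: [2, 26, 30] -> [2] and [26, 30]
    Split: [26, 30] -> [26] and [30]
    Merge: [26] + [30] -> [26, 30]
  Merge: [2] + [26, 30] -> [2, 26, 30]
  Split: [20, 7, 26] -> [20] and [7, 26]
    Split: [7, 26] -> [7] and [26]
    Merge: [7] + [26] -> [7, 26]
  Merge: [20] + [7, 26] -> [7, 20, 26]
Merge: [2, 26, 30] + [7, 20, 26] -> [2, 7, 20, 26, 26, 30]

Final sorted array: [2, 7, 20, 26, 26, 30]

The merge sort proceeds by recursively splitting the array and merging sorted halves.
After all merges, the sorted array is [2, 7, 20, 26, 26, 30].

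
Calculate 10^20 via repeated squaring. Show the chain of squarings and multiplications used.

Computing 10^20 by squaring (build up from 10^1; each line after the first costs one multiplication):

10^1 = 10
10^2 = (10^1)^2 = 10^2 = 100
10^4 = (10^2)^2 = 100^2 = 10000
10^5 = 10 * 10^4 = 10 * 10000 = 100000
10^10 = (10^5)^2 = 100000^2 = 10000000000
10^20 = (10^10)^2 = 10000000000^2 = 100000000000000000000

Result: 100000000000000000000
Multiplications needed: 5 (5 lines after 10^1)

10^20 = 100000000000000000000. Using exponentiation by squaring, this requires 5 multiplications. The key idea: if the exponent is even, square the half-power; if odd, multiply by the base once.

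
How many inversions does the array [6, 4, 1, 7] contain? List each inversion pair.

Finding inversions in [6, 4, 1, 7]:

(0, 1): arr[0]=6 > arr[1]=4
(0, 2): arr[0]=6 > arr[2]=1
(1, 2): arr[1]=4 > arr[2]=1

Total inversions: 3

The array has 3 inversion(s): (0,1), (0,2), (1,2). Each pair (i,j) satisfies i < j and arr[i] > arr[j].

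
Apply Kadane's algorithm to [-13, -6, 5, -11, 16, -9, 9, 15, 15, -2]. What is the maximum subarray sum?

Using Kadane's algorithm on [-13, -6, 5, -11, 16, -9, 9, 15, 15, -2]:

Scanning through the array:
Position 1 (value -6): max_ending_here = -6, max_so_far = -6
Position 2 (value 5): max_ending_here = 5, max_so_far = 5
Position 3 (value -11): max_ending_here = -6, max_so_far = 5
Position 4 (value 16): max_ending_here = 16, max_so_far = 16
Position 5 (value -9): max_ending_here = 7, max_so_far = 16
Position 6 (value 9): max_ending_here = 16, max_so_far = 16
Position 7 (value 15): max_ending_here = 31, max_so_far = 31
Position 8 (value 15): max_ending_here = 46, max_so_far = 46
Position 9 (value -2): max_ending_here = 44, max_so_far = 46

Maximum subarray: [16, -9, 9, 15, 15]
Maximum sum: 46

The maximum subarray is [16, -9, 9, 15, 15] with sum 46. This subarray runs from index 4 to index 8.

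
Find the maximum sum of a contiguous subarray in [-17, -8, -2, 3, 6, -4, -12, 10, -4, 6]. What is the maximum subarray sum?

Using Kadane's algorithm on [-17, -8, -2, 3, 6, -4, -12, 10, -4, 6]:

Scanning through the array:
Position 1 (value -8): max_ending_here = -8, max_so_far = -8
Position 2 (value -2): max_ending_here = -2, max_so_far = -2
Position 3 (value 3): max_ending_here = 3, max_so_far = 3
Position 4 (value 6): max_ending_here = 9, max_so_far = 9
Position 5 (value -4): max_ending_here = 5, max_so_far = 9
Position 6 (value -12): max_ending_here = -7, max_so_far = 9
Position 7 (value 10): max_ending_here = 10, max_so_far = 10
Position 8 (value -4): max_ending_here = 6, max_so_far = 10
Position 9 (value 6): max_ending_here = 12, max_so_far = 12

Maximum subarray: [10, -4, 6]
Maximum sum: 12

The maximum subarray is [10, -4, 6] with sum 12. This subarray runs from index 7 to index 9.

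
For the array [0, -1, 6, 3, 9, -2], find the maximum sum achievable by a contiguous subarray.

Using Kadane's algorithm on [0, -1, 6, 3, 9, -2]:

Scanning through the array:
Position 1 (value -1): max_ending_here = -1, max_so_far = 0
Position 2 (value 6): max_ending_here = 6, max_so_far = 6
Position 3 (value 3): max_ending_here = 9, max_so_far = 9
Position 4 (value 9): max_ending_here = 18, max_so_far = 18
Position 5 (value -2): max_ending_here = 16, max_so_far = 18

Maximum subarray: [6, 3, 9]
Maximum sum: 18

The maximum subarray is [6, 3, 9] with sum 18. This subarray runs from index 2 to index 4.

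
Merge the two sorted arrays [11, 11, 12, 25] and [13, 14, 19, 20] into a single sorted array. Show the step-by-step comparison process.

Merging process:

Compare 11 vs 13: take 11 from left. Merged: [11]
Compare 11 vs 13: take 11 from left. Merged: [11, 11]
Compare 12 vs 13: take 12 from left. Merged: [11, 11, 12]
Compare 25 vs 13: take 13 from right. Merged: [11, 11, 12, 13]
Compare 25 vs 14: take 14 from right. Merged: [11, 11, 12, 13, 14]
Compare 25 vs 19: take 19 from right. Merged: [11, 11, 12, 13, 14, 19]
Compare 25 vs 20: take 20 from right. Merged: [11, 11, 12, 13, 14, 19, 20]
Append remaining from left: [25]. Merged: [11, 11, 12, 13, 14, 19, 20, 25]

Final merged array: [11, 11, 12, 13, 14, 19, 20, 25]
Total comparisons: 7

The merged array is [11, 11, 12, 13, 14, 19, 20, 25], requiring 7 comparisons. The merge step runs in O(n) time where n is the total number of elements.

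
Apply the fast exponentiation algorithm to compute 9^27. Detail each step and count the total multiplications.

Computing 9^27 by squaring (build up from 9^1; each line after the first costs one multiplication):

9^1 = 9
9^2 = (9^1)^2 = 9^2 = 81
9^3 = 9 * 9^2 = 9 * 81 = 729
9^6 = (9^3)^2 = 729^2 = 531441
9^12 = (9^6)^2 = 531441^2 = 282429536481
9^13 = 9 * 9^12 = 9 * 282429536481 = 2541865828329
9^26 = (9^13)^2 = 2541865828329^2 = 6461081889226673298932241
9^27 = 9 * 9^26 = 9 * 6461081889226673298932241 = 58149737003040059690390169

Result: 58149737003040059690390169
Multiplications needed: 7 (7 lines after 9^1)

9^27 = 58149737003040059690390169. Using exponentiation by squaring, this requires 7 multiplications. The key idea: if the exponent is even, square the half-power; if odd, multiply by the base once.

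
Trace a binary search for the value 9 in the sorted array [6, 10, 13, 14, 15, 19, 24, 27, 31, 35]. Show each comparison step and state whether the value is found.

Binary search for 9 in [6, 10, 13, 14, 15, 19, 24, 27, 31, 35]:

lo=0, hi=9, mid=4, arr[mid]=15 -> 15 > 9, search left half
lo=0, hi=3, mid=1, arr[mid]=10 -> 10 > 9, search left half
lo=0, hi=0, mid=0, arr[mid]=6 -> 6 < 9, search right half
lo=1 > hi=0, target 9 not found

Binary search determines that 9 is not in the array after 3 comparisons. The search space was exhausted without finding the target.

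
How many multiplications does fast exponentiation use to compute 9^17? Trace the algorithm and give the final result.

Computing 9^17 by squaring (build up from 9^1; each line after the first costs one multiplication):

9^1 = 9
9^2 = (9^1)^2 = 9^2 = 81
9^4 = (9^2)^2 = 81^2 = 6561
9^8 = (9^4)^2 = 6561^2 = 43046721
9^16 = (9^8)^2 = 43046721^2 = 1853020188851841
9^17 = 9 * 9^16 = 9 * 1853020188851841 = 16677181699666569

Result: 16677181699666569
Multiplications needed: 5 (5 lines after 9^1)

9^17 = 16677181699666569. Using exponentiation by squaring, this requires 5 multiplications. The key idea: if the exponent is even, square the half-power; if odd, multiply by the base once.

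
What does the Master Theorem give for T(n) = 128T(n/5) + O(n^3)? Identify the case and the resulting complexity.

Master Theorem for T(n) = 128T(n/5) + O(n^3):

a = 128, b = 5, c = 3
log_b(a) = log_5(128) = 3.0147

Case 1: c = 3 < log_5(128) = 3.0147
T(n) = O(n^(log_5 128))

For T(n) = 128T(n/5) + O(n^3): log_5(128) = 3.0147. This is Case 1 of the Master Theorem (c < log_b(a), work dominated by leaves), giving O(n^(log_5 128)).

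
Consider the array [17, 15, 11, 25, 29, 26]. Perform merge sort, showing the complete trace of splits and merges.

Merge sort trace:

Split: [17, 15, 11, 25, 29, 26] -> [17, 15, 11] and [25, 29, 26]
  Split: [17, 15, 11] -> [17] and [15, 11]
    Split: [15, 11] -> [15] and [11]
    Merge: [15] + [11] -> [11, 15]
  Merge: [17] + [11, 15] -> [11, 15, 17]
  Split: [25, 29, 26] -> [25] and [29, 26]
    Split: [29, 26] -> [29] and [26]
    Merge: [29] + [26] -> [26, 29]
  Merge: [25] + [26, 29] -> [25, 26, 29]
Merge: [11, 15, 17] + [25, 26, 29] -> [11, 15, 17, 25, 26, 29]

Final sorted array: [11, 15, 17, 25, 26, 29]

The merge sort proceeds by recursively splitting the array and merging sorted halves.
After all merges, the sorted array is [11, 15, 17, 25, 26, 29].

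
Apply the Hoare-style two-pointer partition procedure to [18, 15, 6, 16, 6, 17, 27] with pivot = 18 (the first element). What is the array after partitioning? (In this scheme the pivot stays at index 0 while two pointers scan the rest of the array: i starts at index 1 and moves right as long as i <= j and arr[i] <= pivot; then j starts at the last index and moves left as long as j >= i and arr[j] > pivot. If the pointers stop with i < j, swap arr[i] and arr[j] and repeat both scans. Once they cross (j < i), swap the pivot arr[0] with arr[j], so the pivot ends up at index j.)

Hoare-style two-pointer partition with pivot = 18:

Initial array: [18, 15, 6, 16, 6, 17, 27]

Pointers start at i = 1, j = 6.
i ends at 6, j ends at 5: the pointers have crossed (j < i), so scanning stops.

Swap pivot arr[0] with arr[5] to place pivot at position 5: [17, 15, 6, 16, 6, 18, 27]
Pivot position: 5

After partitioning with pivot 18, the array becomes [17, 15, 6, 16, 6, 18, 27]. The pivot is placed at index 5. All elements to the left of the pivot are <= 18, and all elements to the right are > 18.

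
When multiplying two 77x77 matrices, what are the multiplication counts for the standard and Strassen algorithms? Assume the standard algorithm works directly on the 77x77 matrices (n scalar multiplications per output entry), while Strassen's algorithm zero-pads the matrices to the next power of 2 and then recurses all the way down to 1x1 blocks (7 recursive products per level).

Matrix multiplication for 77x77 matrices:

Strassen's algorithm requires power-of-2 dimensions. Pad 77x77 to 128x128 (next power of 2).

Standard algorithm: 77^3 = 456533 multiplications
Strassen's algorithm: 7^(log2(128)) = 7^7 = 823543 multiplications
Difference: 456533 - 823543 = -367010 (Strassen uses MORE here due to padding overhead — for small or just-over-power-of-2 n, padding can outweigh the per-level savings)

Standard: 456533 multiplications (77^3). Strassen: 823543 multiplications (7^7, after padding to 128x128). Strassen reduces 8 recursive multiplications to 7 at each level.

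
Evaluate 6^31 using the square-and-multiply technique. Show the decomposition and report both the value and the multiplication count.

Computing 6^31 by squaring (build up from 6^1; each line after the first costs one multiplication):

6^1 = 6
6^2 = (6^1)^2 = 6^2 = 36
6^3 = 6 * 6^2 = 6 * 36 = 216
6^6 = (6^3)^2 = 216^2 = 46656
6^7 = 6 * 6^6 = 6 * 46656 = 279936
6^14 = (6^7)^2 = 279936^2 = 78364164096
6^15 = 6 * 6^14 = 6 * 78364164096 = 470184984576
6^30 = (6^15)^2 = 470184984576^2 = 221073919720733357899776
6^31 = 6 * 6^30 = 6 * 221073919720733357899776 = 1326443518324400147398656

Result: 1326443518324400147398656
Multiplications needed: 8 (8 lines after 6^1)

6^31 = 1326443518324400147398656. Using exponentiation by squaring, this requires 8 multiplications. The key idea: if the exponent is even, square the half-power; if odd, multiply by the base once.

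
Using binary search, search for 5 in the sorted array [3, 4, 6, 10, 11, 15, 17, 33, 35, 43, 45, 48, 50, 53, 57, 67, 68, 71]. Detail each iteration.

Binary search for 5 in [3, 4, 6, 10, 11, 15, 17, 33, 35, 43, 45, 48, 50, 53, 57, 67, 68, 71]:

lo=0, hi=17, mid=8, arr[mid]=35 -> 35 > 5, search left half
lo=0, hi=7, mid=3, arr[mid]=10 -> 10 > 5, search left half
lo=0, hi=2, mid=1, arr[mid]=4 -> 4 < 5, search right half
lo=2, hi=2, mid=2, arr[mid]=6 -> 6 > 5, search left half
lo=2 > hi=1, target 5 not found

Binary search determines that 5 is not in the array after 4 comparisons. The search space was exhausted without finding the target.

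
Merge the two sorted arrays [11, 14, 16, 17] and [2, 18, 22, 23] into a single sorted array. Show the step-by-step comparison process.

Merging process:

Compare 11 vs 2: take 2 from right. Merged: [2]
Compare 11 vs 18: take 11 from left. Merged: [2, 11]
Compare 14 vs 18: take 14 from left. Merged: [2, 11, 14]
Compare 16 vs 18: take 16 from left. Merged: [2, 11, 14, 16]
Compare 17 vs 18: take 17 from left. Merged: [2, 11, 14, 16, 17]
Append remaining from right: [18, 22, 23]. Merged: [2, 11, 14, 16, 17, 18, 22, 23]

Final merged array: [2, 11, 14, 16, 17, 18, 22, 23]
Total comparisons: 5

The merged array is [2, 11, 14, 16, 17, 18, 22, 23], requiring 5 comparisons. The merge step runs in O(n) time where n is the total number of elements.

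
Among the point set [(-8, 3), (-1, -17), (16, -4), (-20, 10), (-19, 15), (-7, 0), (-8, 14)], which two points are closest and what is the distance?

Computing all pairwise distances among 7 points:

d((-8, 3), (-1, -17)) = 21.1896
d((-8, 3), (16, -4)) = 25.0
d((-8, 3), (-20, 10)) = 13.8924
d((-8, 3), (-19, 15)) = 16.2788
d((-8, 3), (-7, 0)) = 3.1623 <-- minimum
d((-8, 3), (-8, 14)) = 11.0
d((-1, -17), (16, -4)) = 21.4009
d((-1, -17), (-20, 10)) = 33.0151
d((-1, -17), (-19, 15)) = 36.7151
d((-1, -17), (-7, 0)) = 18.0278
d((-1, -17), (-8, 14)) = 31.7805
d((16, -4), (-20, 10)) = 38.6264
d((16, -4), (-19, 15)) = 39.8246
d((16, -4), (-7, 0)) = 23.3452
d((16, -4), (-8, 14)) = 30.0
d((-20, 10), (-19, 15)) = 5.099
d((-20, 10), (-7, 0)) = 16.4012
d((-20, 10), (-8, 14)) = 12.6491
d((-19, 15), (-7, 0)) = 19.2094
d((-19, 15), (-8, 14)) = 11.0454
d((-7, 0), (-8, 14)) = 14.0357

Closest pair: (-8, 3) and (-7, 0) with distance 3.1623

The closest pair is (-8, 3) and (-7, 0) with Euclidean distance 3.1623. For 7 points, brute-force pairwise comparison is shown above. For large n, the divide-and-conquer algorithm (sort by x, recurse on halves, check the dividing strip) achieves O(n log n).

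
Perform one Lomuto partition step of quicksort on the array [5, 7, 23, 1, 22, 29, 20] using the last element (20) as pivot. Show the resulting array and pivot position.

Lomuto partition with pivot = 20:

Initial array: [5, 7, 23, 1, 22, 29, 20]

arr[0]=5 <= 20: swap with position 0, array becomes [5, 7, 23, 1, 22, 29, 20]
arr[1]=7 <= 20: swap with position 1, array becomes [5, 7, 23, 1, 22, 29, 20]
arr[2]=23 > 20: no swap
arr[3]=1 <= 20: swap with position 2, array becomes [5, 7, 1, 23, 22, 29, 20]
arr[4]=22 > 20: no swap
arr[5]=29 > 20: no swap

Place pivot at position 3: [5, 7, 1, 20, 22, 29, 23]
Pivot position: 3

After partitioning with pivot 20, the array becomes [5, 7, 1, 20, 22, 29, 23]. The pivot is placed at index 3. All elements to the left of the pivot are <= 20, and all elements to the right are > 20.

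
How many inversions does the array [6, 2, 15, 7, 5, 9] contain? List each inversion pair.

Finding inversions in [6, 2, 15, 7, 5, 9]:

(0, 1): arr[0]=6 > arr[1]=2
(0, 4): arr[0]=6 > arr[4]=5
(2, 3): arr[2]=15 > arr[3]=7
(2, 4): arr[2]=15 > arr[4]=5
(2, 5): arr[2]=15 > arr[5]=9
(3, 4): arr[3]=7 > arr[4]=5

Total inversions: 6

The array has 6 inversion(s): (0,1), (0,4), (2,3), (2,4), (2,5), (3,4). Each pair (i,j) satisfies i < j and arr[i] > arr[j].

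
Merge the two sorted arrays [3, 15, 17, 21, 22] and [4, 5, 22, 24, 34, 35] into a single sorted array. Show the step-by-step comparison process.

Merging process:

Compare 3 vs 4: take 3 from left. Merged: [3]
Compare 15 vs 4: take 4 from right. Merged: [3, 4]
Compare 15 vs 5: take 5 from right. Merged: [3, 4, 5]
Compare 15 vs 22: take 15 from left. Merged: [3, 4, 5, 15]
Compare 17 vs 22: take 17 from left. Merged: [3, 4, 5, 15, 17]
Compare 21 vs 22: take 21 from left. Merged: [3, 4, 5, 15, 17, 21]
Compare 22 vs 22: take 22 from left. Merged: [3, 4, 5, 15, 17, 21, 22]
Append remaining from right: [22, 24, 34, 35]. Merged: [3, 4, 5, 15, 17, 21, 22, 22, 24, 34, 35]

Final merged array: [3, 4, 5, 15, 17, 21, 22, 22, 24, 34, 35]
Total comparisons: 7

The merged array is [3, 4, 5, 15, 17, 21, 22, 22, 24, 34, 35], requiring 7 comparisons. The merge step runs in O(n) time where n is the total number of elements.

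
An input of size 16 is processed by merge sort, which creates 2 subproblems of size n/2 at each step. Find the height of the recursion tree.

For divide and conquer with division factor 2:

Problem sizes at each level:
Level 0: 16
Level 1: 8
Level 2: 4
Level 3: 2
Level 4: 1

The root is level 0 and the size-1 base case is level 4 (the tree spans levels 0 through 4, i.e. 5 levels counting the root), so the depth is the number of divisions: log_2(16) = 4

The recursion tree depth is log_2(16) = 4. At each level, the problem size is divided by 2, so it takes 4 divisions to reduce to a base case of size 1. The algorithm makes 2 recursive calls at each level.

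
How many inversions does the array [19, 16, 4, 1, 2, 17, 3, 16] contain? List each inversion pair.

Finding inversions in [19, 16, 4, 1, 2, 17, 3, 16]:

(0, 1): arr[0]=19 > arr[1]=16
(0, 2): arr[0]=19 > arr[2]=4
(0, 3): arr[0]=19 > arr[3]=1
(0, 4): arr[0]=19 > arr[4]=2
(0, 5): arr[0]=19 > arr[5]=17
(0, 6): arr[0]=19 > arr[6]=3
(0, 7): arr[0]=19 > arr[7]=16
(1, 2): arr[1]=16 > arr[2]=4
(1, 3): arr[1]=16 > arr[3]=1
(1, 4): arr[1]=16 > arr[4]=2
(1, 6): arr[1]=16 > arr[6]=3
(2, 3): arr[2]=4 > arr[3]=1
(2, 4): arr[2]=4 > arr[4]=2
(2, 6): arr[2]=4 > arr[6]=3
(5, 6): arr[5]=17 > arr[6]=3
(5, 7): arr[5]=17 > arr[7]=16

Total inversions: 16

The array has 16 inversion(s): (0,1), (0,2), (0,3), (0,4), (0,5), (0,6), (0,7), (1,2), (1,3), (1,4), (1,6), (2,3), (2,4), (2,6), (5,6), (5,7). Each pair (i,j) satisfies i < j and arr[i] > arr[j].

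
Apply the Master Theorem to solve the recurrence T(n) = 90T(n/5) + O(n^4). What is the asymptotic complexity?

Master Theorem for T(n) = 90T(n/5) + O(n^4):

a = 90, b = 5, c = 4
log_b(a) = log_5(90) = 2.7959

Case 3: c = 4 > log_5(90) = 2.7959
T(n) = O(n^4) = O(n^4)

For T(n) = 90T(n/5) + O(n^4): log_5(90) = 2.7959. This is Case 3 of the Master Theorem (c > log_b(a), work dominated by root), giving O(n^4).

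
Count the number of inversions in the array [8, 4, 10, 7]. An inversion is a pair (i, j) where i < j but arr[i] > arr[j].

Finding inversions in [8, 4, 10, 7]:

(0, 1): arr[0]=8 > arr[1]=4
(0, 3): arr[0]=8 > arr[3]=7
(2, 3): arr[2]=10 > arr[3]=7

Total inversions: 3

The array has 3 inversion(s): (0,1), (0,3), (2,3). Each pair (i,j) satisfies i < j and arr[i] > arr[j].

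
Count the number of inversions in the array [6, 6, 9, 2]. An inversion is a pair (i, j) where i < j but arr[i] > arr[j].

Finding inversions in [6, 6, 9, 2]:

(0, 3): arr[0]=6 > arr[3]=2
(1, 3): arr[1]=6 > arr[3]=2
(2, 3): arr[2]=9 > arr[3]=2

Total inversions: 3

The array has 3 inversion(s): (0,3), (1,3), (2,3). Each pair (i,j) satisfies i < j and arr[i] > arr[j].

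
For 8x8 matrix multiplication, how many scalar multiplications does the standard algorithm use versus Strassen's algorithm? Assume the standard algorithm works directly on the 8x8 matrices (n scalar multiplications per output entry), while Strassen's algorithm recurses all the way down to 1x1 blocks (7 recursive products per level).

Matrix multiplication for 8x8 matrices:

Standard algorithm: 8^3 = 512 multiplications
Strassen's algorithm: 7^(log2(8)) = 7^3 = 343 multiplications
Savings: 512 - 343 = 169 multiplications

Standard: 512 multiplications (8^3). Strassen: 343 multiplications (7^3). Strassen reduces 8 recursive multiplications to 7 at each level.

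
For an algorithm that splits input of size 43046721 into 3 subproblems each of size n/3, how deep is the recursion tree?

For divide and conquer with division factor 3:

Problem sizes at each level:
Level 0: 43046721
Level 1: 14348907
Level 2: 4782969
Level 3: 1594323
Level 4: 531441
Level 5: 177147
Level 6: 59049
Level 7: 19683
Level 8: 6561
Level 9: 2187
Level 10: 729
Level 11: 243
Level 12: 81
Level 13: 27
Level 14: 9
Level 15: 3
Level 16: 1

The root is level 0 and the size-1 base case is level 16 (the tree spans levels 0 through 16, i.e. 17 levels counting the root), so the depth is the number of divisions: log_3(43046721) = 16

The recursion tree depth is log_3(43046721) = 16. At each level, the problem size is divided by 3, so it takes 16 divisions to reduce to a base case of size 1. The algorithm makes 3 recursive calls at each level.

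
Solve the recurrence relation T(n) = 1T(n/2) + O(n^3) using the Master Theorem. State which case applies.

Master Theorem for T(n) = 1T(n/2) + O(n^3):

a = 1, b = 2, c = 3
log_b(a) = log_2(1) = 0.0000

Case 3: c = 3 > log_2(1) = 0.0000
T(n) = O(n^3) = O(n^3)

For T(n) = 1T(n/2) + O(n^3): log_2(1) = 0.0000. This is Case 3 of the Master Theorem (c > log_b(a), work dominated by root), giving O(n^3).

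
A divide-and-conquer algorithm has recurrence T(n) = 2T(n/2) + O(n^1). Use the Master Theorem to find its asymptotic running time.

Master Theorem for T(n) = 2T(n/2) + O(n^1):

a = 2, b = 2, c = 1
log_b(a) = log_2(2) = 1.0000

Case 2: c = 1 = log_2(2) = 1.0000
T(n) = O(n^1 log n) = O(n log n)

For T(n) = 2T(n/2) + O(n^1): log_2(2) = 1.0000. This is Case 2 of the Master Theorem (c = log_b(a), equal work at all levels), giving O(n log n).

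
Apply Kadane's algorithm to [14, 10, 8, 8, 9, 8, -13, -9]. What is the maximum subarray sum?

Using Kadane's algorithm on [14, 10, 8, 8, 9, 8, -13, -9]:

Scanning through the array:
Position 1 (value 10): max_ending_here = 24, max_so_far = 24
Position 2 (value 8): max_ending_here = 32, max_so_far = 32
Position 3 (value 8): max_ending_here = 40, max_so_far = 40
Position 4 (value 9): max_ending_here = 49, max_so_far = 49
Position 5 (value 8): max_ending_here = 57, max_so_far = 57
Position 6 (value -13): max_ending_here = 44, max_so_far = 57
Position 7 (value -9): max_ending_here = 35, max_so_far = 57

Maximum subarray: [14, 10, 8, 8, 9, 8]
Maximum sum: 57

The maximum subarray is [14, 10, 8, 8, 9, 8] with sum 57. This subarray runs from index 0 to index 5.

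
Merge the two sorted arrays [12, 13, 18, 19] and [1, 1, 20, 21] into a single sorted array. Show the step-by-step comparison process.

Merging process:

Compare 12 vs 1: take 1 from right. Merged: [1]
Compare 12 vs 1: take 1 from right. Merged: [1, 1]
Compare 12 vs 20: take 12 from left. Merged: [1, 1, 12]
Compare 13 vs 20: take 13 from left. Merged: [1, 1, 12, 13]
Compare 18 vs 20: take 18 from left. Merged: [1, 1, 12, 13, 18]
Compare 19 vs 20: take 19 from left. Merged: [1, 1, 12, 13, 18, 19]
Append remaining from right: [20, 21]. Merged: [1, 1, 12, 13, 18, 19, 20, 21]

Final merged array: [1, 1, 12, 13, 18, 19, 20, 21]
Total comparisons: 6

The merged array is [1, 1, 12, 13, 18, 19, 20, 21], requiring 6 comparisons. The merge step runs in O(n) time where n is the total number of elements.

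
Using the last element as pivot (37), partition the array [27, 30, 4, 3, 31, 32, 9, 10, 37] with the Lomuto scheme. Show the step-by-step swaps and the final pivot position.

Lomuto partition with pivot = 37:

Initial array: [27, 30, 4, 3, 31, 32, 9, 10, 37]

arr[0]=27 <= 37: swap with position 0, array becomes [27, 30, 4, 3, 31, 32, 9, 10, 37]
arr[1]=30 <= 37: swap with position 1, array becomes [27, 30, 4, 3, 31, 32, 9, 10, 37]
arr[2]=4 <= 37: swap with position 2, array becomes [27, 30, 4, 3, 31, 32, 9, 10, 37]
arr[3]=3 <= 37: swap with position 3, array becomes [27, 30, 4, 3, 31, 32, 9, 10, 37]
arr[4]=31 <= 37: swap with position 4, array becomes [27, 30, 4, 3, 31, 32, 9, 10, 37]
arr[5]=32 <= 37: swap with position 5, array becomes [27, 30, 4, 3, 31, 32, 9, 10, 37]
arr[6]=9 <= 37: swap with position 6, array becomes [27, 30, 4, 3, 31, 32, 9, 10, 37]
arr[7]=10 <= 37: swap with position 7, array becomes [27, 30, 4, 3, 31, 32, 9, 10, 37]

Place pivot at position 8: [27, 30, 4, 3, 31, 32, 9, 10, 37]
Pivot position: 8

After partitioning with pivot 37, the array becomes [27, 30, 4, 3, 31, 32, 9, 10, 37]. The pivot is placed at index 8. All elements to the left of the pivot are <= 37, and all elements to the right are > 37.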